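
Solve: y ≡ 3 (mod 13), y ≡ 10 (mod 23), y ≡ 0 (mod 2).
M = 13 × 23 × 2 = 598. M₁ = 46, y₁ ≡ 2 (mod 13). M₂ = 26, y₂ ≡ 8 (mod 23). M₃ = 299, y₃ ≡ 1 (mod 2). y = 3×46×2 + 10×26×8 + 0×299×1 ≡ 562 (mod 598)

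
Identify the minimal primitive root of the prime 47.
p - 1 = 46 has prime divisors 2, 23. h is a primitive root mod 47 iff h^(46/q) ≢ 1 (mod 47) for each such q.
h = 2: 2^23 ≡ 1, 2^2 ≡ 4 (mod 47); 2^23 ≡ 1, so not a primitive root.
h = 3: 3^23 ≡ 1, 3^2 ≡ 9 (mod 47); 3^23 ≡ 1, so not a primitive root.
h = 4: 4^23 ≡ 1, 4^2 ≡ 16 (mod 47); 4^23 ≡ 1, so not a primitive root.
h = 5: 5^23 ≡ 46, 5^2 ≡ 25 (mod 47); none is 1, so 5 has order 46 and is a primitive root.
The smallest primitive root mod 47 is g = 5.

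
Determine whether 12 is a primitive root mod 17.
p - 1 = 16 has prime divisors 2. Check 12^(16/q) mod 17 for each: 12^(16/2) = 12^8 ≡ 16 (mod 17). None of these is 1, so 12 has order 16 = φ(17), so it is a primitive root mod 17.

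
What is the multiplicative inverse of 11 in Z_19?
11^(-1) ≡ 7 (mod 19). Verification: 11 × 7 = 77 ≡ 1 (mod 19)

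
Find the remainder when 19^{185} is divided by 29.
By Fermat: 19^{28} ≡ 1 (mod 29). 185 = 6×28 + 17. So 19^{185} ≡ 19^{17} ≡ 14 (mod 29)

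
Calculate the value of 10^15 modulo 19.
Using repeated squaring. 15 = 8 + 4 + 2 + 1 (binary 1111). Repeated squaring mod 19: 10^1 ≡ 10; 10^2 ≡ 10² = 100 ≡ 5; 10^4 ≡ 5² = 25 ≡ 6; 10^8 ≡ 6² = 36 ≡ 17. Multiply: 10^15 = 10^8 × 10^4 × 10^2 × 10^1 ≡ 17 × 6 × 5 × 10 (mod 19): 17 × 6 = 102 ≡ 7; 7 × 5 = 35 ≡ 16; 16 × 10 = 160 ≡ 8. So 10^15 ≡ 8 (mod 19).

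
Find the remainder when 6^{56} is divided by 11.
By Fermat: 6^{10} ≡ 1 (mod 11). 56 = 5×10 + 6. So 6^{56} ≡ 6^{6} ≡ 5 (mod 11)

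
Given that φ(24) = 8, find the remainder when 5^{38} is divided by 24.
By Euler: 5^{8} ≡ 1 (mod 24) since gcd(5, 24) = 1. 38 = 4×8 + 6. So 5^{38} ≡ 5^{6} ≡ 1 (mod 24)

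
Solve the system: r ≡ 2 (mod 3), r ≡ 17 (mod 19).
M = 3 × 19 = 57. M₁ = 19, y₁ ≡ 1 (mod 3). M₂ = 3, y₂ ≡ 13 (mod 19). r = 2×19×1 + 17×3×13 ≡ 17 (mod 57)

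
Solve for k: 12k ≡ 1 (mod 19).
8

Since gcd(12, 19) = 1 divides 1, a solution exists.
Multiply both sides by the inverse of 12 mod 19:
  12^(-1) mod 19 = 8
  x ≡ 8 × 1 ≡ 8 ≡ 8 (mod 19)
Verification: 12 × 8 = 96 = 5 × 19 + 1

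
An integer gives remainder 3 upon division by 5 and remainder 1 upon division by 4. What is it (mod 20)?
M = 5 × 4 = 20. M₁ = 4, y₁ ≡ 4 (mod 5). M₂ = 5, y₂ ≡ 1 (mod 4). m = 3×4×4 + 1×5×1 ≡ 13 (mod 20). The smallest positive such number is 13.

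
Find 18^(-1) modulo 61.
17

Using Extended Euclidean Algorithm:
gcd(18, 61) = 1
Bezout coefficients: 18 × 17 + 61 × -5 = 1
So 18 × 17 ≡ 1 (mod 61)
The inverse is 17 mod 61 = 17
Verification: 18 × 17 = 306 = 5 × 61 + 1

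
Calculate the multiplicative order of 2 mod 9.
Powers of 2 mod 9: 2^1≡2, 2^2≡4, 2^3≡8, 2^4≡7, 2^5≡5, 2^6≡1. Order = 6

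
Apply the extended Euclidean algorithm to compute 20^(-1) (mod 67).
Extended GCD: 20(-10) + 67(3) = 1. So 20^(-1) ≡ 57 ≡ 57 (mod 67). Verify: 20 × 57 = 1140 ≡ 1 (mod 67)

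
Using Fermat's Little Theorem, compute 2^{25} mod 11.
10

By Fermat's Little Theorem, a^(p-1) ≡ 1 (mod p) for prime p and gcd(a, p) = 1
Here p = 11, so 2^10 ≡ 1 (mod 11)
We can reduce the exponent: 25 mod 10 = 5
So 2^25 ≡ 2^5 (mod 11)
Computing: 2^5 mod 11 = 10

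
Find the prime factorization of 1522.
2 × 761

Divide by primes starting from smallest:
1522 ÷ 2 = 761
761 ÷ 761 = 1

1522 = 2 × 761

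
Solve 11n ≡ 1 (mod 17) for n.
14

Using Extended Euclidean Algorithm:
gcd(11, 17) = 1
Bezout coefficients: 11 × -3 + 17 × 2 = 1
So 11 × -3 ≡ 1 (mod 17)
The inverse is -3 mod 17 = 14
Verification: 11 × 14 = 154 = 9 × 17 + 1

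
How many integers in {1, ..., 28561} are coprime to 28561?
26364

Prime factorization: 28561 = 13^4
Using the formula φ(n) = n × Π(1 - 1/p) for each prime factor p:
φ(28561) = 28561 × (1 - 1/13)
φ(28561) = 26364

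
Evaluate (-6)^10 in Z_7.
(-6) ≡ 1 (mod 7). 10 = 8 + 2 (binary 1010). Repeated squaring mod 7: 1^1 ≡ 1; 1^2 ≡ 1² = 1 ≡ 1; 1^4 ≡ 1² = 1 ≡ 1; 1^8 ≡ 1² = 1 ≡ 1. Multiply: (-6)^10 ≡ 1^8 × 1^2 ≡ 1 × 1 (mod 7): 1 × 1 = 1 ≡ 1. So (-6)^10 ≡ 1 (mod 7).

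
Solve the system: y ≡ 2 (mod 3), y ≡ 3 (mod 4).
M = 3 × 4 = 12. M₁ = 4, y₁ ≡ 1 (mod 3). M₂ = 3, y₂ ≡ 3 (mod 4). y = 2×4×1 + 3×3×3 ≡ 11 (mod 12)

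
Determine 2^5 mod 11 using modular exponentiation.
5 = 4 + 1 (binary 101). Repeated squaring mod 11: 2^1 ≡ 2; 2^2 ≡ 2² = 4 ≡ 4; 2^4 ≡ 4² = 16 ≡ 5. Multiply: 2^5 = 2^4 × 2^1 ≡ 5 × 2 (mod 11): 5 × 2 = 10 ≡ 10. So 2^5 ≡ 10 (mod 11).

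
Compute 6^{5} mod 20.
16

Using successive squaring:
Binary expansion of 5: 101
Powers of 6 mod 20 (each is the square of the previous):
  6^1 ≡ 6 (mod 20)
  6^2 ≡ 6² = 36 ≡ 16 (mod 20)
  6^4 ≡ 16² = 256 ≡ 16 (mod 20)
5 = 4 + 1, so 6^5 = 6^4 × 6^1 ≡ 16 × 6 (mod 20)
Multiplying step by step:
  16 × 6 = 96 ≡ 16 (mod 20)
Result: 6^5 ≡ 16 (mod 20)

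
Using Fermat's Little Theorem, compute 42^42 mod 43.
By Fermat's Little Theorem, 42^{42} ≡ 1 (mod 43) since 43 is prime and gcd(42, 43) = 1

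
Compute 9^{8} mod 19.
17

Using successive squaring:
Binary expansion of 8: 1000
Powers of 9 mod 19 (each is the square of the previous):
  9^1 ≡ 9 (mod 19)
  9^2 ≡ 9² = 81 ≡ 5 (mod 19)
  9^4 ≡ 5² = 25 ≡ 6 (mod 19)
  9^8 ≡ 6² = 36 ≡ 17 (mod 19)
8 is a power of 2, so 9^8 is the last square: ≡ 17 (mod 19)
Result: 9^8 ≡ 17 (mod 19)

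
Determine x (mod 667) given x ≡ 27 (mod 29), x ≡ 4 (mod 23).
27

Using the Chinese Remainder Theorem:
M = product of moduli = 667
For equation 1: M_1 = 23, 23 ≡ 23 (mod 29), inverse of 23 mod 29 is 24 (check: 23 × 24 = 552 ≡ 1 (mod 29))
For equation 2: M_2 = 29, 29 ≡ 6 (mod 23), inverse of 29 mod 23 is 4 (check: 6 × 4 = 24 ≡ 1 (mod 23))
Combine: x ≡ Σ r_i×M_i×(M_i⁻¹ mod m_i) = 27×23×24 + 4×29×4 = 14904 + 464 = 15368
15368 mod 667 = 27
x ≡ 27 (mod 667)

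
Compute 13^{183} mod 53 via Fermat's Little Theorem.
13

By Fermat's Little Theorem, a^(p-1) ≡ 1 (mod p) for prime p and gcd(a, p) = 1
Here p = 53, so 13^52 ≡ 1 (mod 53)
We can reduce the exponent: 183 mod 52 = 27
So 13^183 ≡ 13^27 (mod 53)
Computing: 13^27 mod 53 = 13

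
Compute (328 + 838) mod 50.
16

(328 + 838) = 1166
1166 mod 50 = 16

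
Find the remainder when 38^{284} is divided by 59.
By Fermat: 38^{58} ≡ 1 (mod 59). 284 = 4×58 + 52. So 38^{284} ≡ 38^{52} ≡ 15 (mod 59)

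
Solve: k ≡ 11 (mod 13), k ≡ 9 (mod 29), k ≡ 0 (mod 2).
M = 13 × 29 × 2 = 754. M₁ = 58, y₁ ≡ 11 (mod 13). M₂ = 26, y₂ ≡ 19 (mod 29). M₃ = 377, y₃ ≡ 1 (mod 2). k = 11×58×11 + 9×26×19 + 0×377×1 ≡ 154 (mod 754)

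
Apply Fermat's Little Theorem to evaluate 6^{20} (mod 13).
3

By Fermat's Little Theorem, a^(p-1) ≡ 1 (mod p) for prime p and gcd(a, p) = 1
Here p = 13, so 6^12 ≡ 1 (mod 13)
We can reduce the exponent: 20 mod 12 = 8
So 6^20 ≡ 6^8 (mod 13)
Computing: 6^8 mod 13 = 3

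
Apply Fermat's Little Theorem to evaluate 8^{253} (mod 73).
8

By Fermat's Little Theorem, a^(p-1) ≡ 1 (mod p) for prime p and gcd(a, p) = 1
Here p = 73, so 8^72 ≡ 1 (mod 73)
We can reduce the exponent: 253 mod 72 = 37
So 8^253 ≡ 8^37 (mod 73)
Computing: 8^37 mod 73 = 8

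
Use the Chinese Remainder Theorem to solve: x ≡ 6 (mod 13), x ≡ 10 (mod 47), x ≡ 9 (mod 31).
17400

Using the Chinese Remainder Theorem:
M = product of moduli = 18941
For equation 1: M_1 = 1457, 1457 ≡ 1 (mod 13), inverse of 1457 mod 13 is 1 (check: 1 × 1 = 1 ≡ 1 (mod 13))
For equation 2: M_2 = 403, 403 ≡ 27 (mod 47), inverse of 403 mod 47 is 7 (check: 27 × 7 = 189 ≡ 1 (mod 47))
For equation 3: M_3 = 611, 611 ≡ 22 (mod 31), inverse of 611 mod 31 is 24 (check: 22 × 24 = 528 ≡ 1 (mod 31))
Combine: x ≡ Σ r_i×M_i×(M_i⁻¹ mod m_i) = 6×1457×1 + 10×403×7 + 9×611×24 = 8742 + 28210 + 131976 = 168928
168928 mod 18941 = 17400
x ≡ 17400 (mod 18941)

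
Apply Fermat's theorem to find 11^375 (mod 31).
By Fermat: 11^{30} ≡ 1 (mod 31). 375 ≡ 15 (mod 30). So 11^{375} ≡ 11^{15} ≡ 30 (mod 31)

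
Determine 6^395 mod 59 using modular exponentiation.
Using Fermat: 6^{58} ≡ 1 (mod 59). 395 ≡ 47 (mod 58). So 6^{395} ≡ 6^{47} ≡ 14 (mod 59)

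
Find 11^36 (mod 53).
Using repeated squaring. 36 = 32 + 4 (binary 100100). Repeated squaring mod 53: 11^1 ≡ 11; 11^2 ≡ 11² = 121 ≡ 15; 11^4 ≡ 15² = 225 ≡ 13; 11^8 ≡ 13² = 169 ≡ 10; 11^16 ≡ 10² = 100 ≡ 47; 11^32 ≡ 47² = 2209 ≡ 36. Multiply: 11^36 = 11^32 × 11^4 ≡ 36 × 13 (mod 53): 36 × 13 = 468 ≡ 44. So 11^36 ≡ 44 (mod 53).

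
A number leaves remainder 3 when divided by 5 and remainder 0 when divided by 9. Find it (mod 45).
M = 5 × 9 = 45. M₁ = 9, y₁ ≡ 4 (mod 5). M₂ = 5, y₂ ≡ 2 (mod 9). r = 3×9×4 + 0×5×2 ≡ 18 (mod 45)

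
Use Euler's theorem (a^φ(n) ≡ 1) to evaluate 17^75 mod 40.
By Euler: 17^{16} ≡ 1 (mod 40) since gcd(17, 40) = 1. 75 = 4×16 + 11. So 17^{75} ≡ 17^{11} ≡ 33 (mod 40)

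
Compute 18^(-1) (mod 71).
4

Using Extended Euclidean Algorithm:
gcd(18, 71) = 1
Bezout coefficients: 18 × 4 + 71 × -1 = 1
So 18 × 4 ≡ 1 (mod 71)
The inverse is 4 mod 71 = 4
Verification: 18 × 4 = 72 = 1 × 71 + 1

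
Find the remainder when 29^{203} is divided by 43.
By Fermat: 29^{42} ≡ 1 (mod 43). 203 = 4×42 + 35. So 29^{203} ≡ 29^{35} ≡ 37 (mod 43)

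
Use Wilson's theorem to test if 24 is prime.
(23)! mod 24 = 0. Since 0 ≢ -1 (mod 24), 24 is not prime.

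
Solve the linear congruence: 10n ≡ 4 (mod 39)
16

Since gcd(10, 39) = 1 divides 4, a solution exists.
Multiply both sides by the inverse of 10 mod 39:
  10^(-1) mod 39 = 4
  x ≡ 4 × 4 ≡ 16 ≡ 16 (mod 39)
Verification: 10 × 16 = 160 = 4 × 39 + 4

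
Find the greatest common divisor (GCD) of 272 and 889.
1

Using the Euclidean algorithm:
272 = 0 × 889 + 272
889 = 3 × 272 + 73
272 = 3 × 73 + 53
73 = 1 × 53 + 20
53 = 2 × 20 + 13
20 = 1 × 13 + 7
13 = 1 × 7 + 6
7 = 1 × 6 + 1
6 = 6 × 1 + 0

GCD(272, 889) = 1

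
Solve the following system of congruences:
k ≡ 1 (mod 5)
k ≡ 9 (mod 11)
31

Using the Chinese Remainder Theorem:
M = product of moduli = 55
For equation 1: M_1 = 11, 11 ≡ 1 (mod 5), inverse of 11 mod 5 is 1 (check: 1 × 1 = 1 ≡ 1 (mod 5))
For equation 2: M_2 = 5, 5 ≡ 5 (mod 11), inverse of 5 mod 11 is 9 (check: 5 × 9 = 45 ≡ 1 (mod 11))
Combine: k ≡ Σ r_i×M_i×(M_i⁻¹ mod m_i) = 1×11×1 + 9×5×9 = 11 + 405 = 416
416 mod 55 = 31
k ≡ 31 (mod 55)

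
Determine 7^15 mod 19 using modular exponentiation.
Using repeated squaring. 15 = 8 + 4 + 2 + 1 (binary 1111). Repeated squaring mod 19: 7^1 ≡ 7; 7^2 ≡ 7² = 49 ≡ 11; 7^4 ≡ 11² = 121 ≡ 7; 7^8 ≡ 7² = 49 ≡ 11. Multiply: 7^15 = 7^8 × 7^4 × 7^2 × 7^1 ≡ 11 × 7 × 11 × 7 (mod 19): 11 × 7 = 77 ≡ 1; 1 × 11 = 11 ≡ 11; 11 × 7 = 77 ≡ 1. So 7^15 ≡ 1 (mod 19).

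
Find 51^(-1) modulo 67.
46

Using Extended Euclidean Algorithm:
gcd(51, 67) = 1
Bezout coefficients: 51 × -21 + 67 × 16 = 1
So 51 × -21 ≡ 1 (mod 67)
The inverse is -21 mod 67 = 46
Verification: 51 × 46 = 2346 = 35 × 67 + 1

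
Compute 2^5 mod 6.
5 = 4 + 1 (binary 101). Repeated squaring mod 6: 2^1 ≡ 2; 2^2 ≡ 2² = 4 ≡ 4; 2^4 ≡ 4² = 16 ≡ 4. Multiply: 2^5 = 2^4 × 2^1 ≡ 4 × 2 (mod 6): 4 × 2 = 8 ≡ 2. So 2^5 ≡ 2 (mod 6).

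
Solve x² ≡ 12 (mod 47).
The square roots of 12 mod 47 are 24 and 23. Verify: 24² = 576 ≡ 12 (mod 47)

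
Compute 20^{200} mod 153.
67

Using successive squaring:
Binary expansion of 200: 11001000
Powers of 20 mod 153 (each is the square of the previous):
  20^1 ≡ 20 (mod 153)
  20^2 ≡ 20² = 400 ≡ 94 (mod 153)
  20^4 ≡ 94² = 8836 ≡ 115 (mod 153)
  20^8 ≡ 115² = 13225 ≡ 67 (mod 153)
  20^16 ≡ 67² = 4489 ≡ 52 (mod 153)
  20^32 ≡ 52² = 2704 ≡ 103 (mod 153)
  20^64 ≡ 103² = 10609 ≡ 52 (mod 153)
  20^128 ≡ 52² = 2704 ≡ 103 (mod 153)
200 = 128 + 64 + 8, so 20^200 = 20^128 × 20^64 × 20^8 ≡ 103 × 52 × 67 (mod 153)
Multiplying step by step:
  103 × 52 = 5356 ≡ 1 (mod 153)
  1 × 67 = 67 ≡ 67 (mod 153)
Result: 20^200 ≡ 67 (mod 153)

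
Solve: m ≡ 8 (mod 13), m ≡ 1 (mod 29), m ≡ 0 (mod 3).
M = 13 × 29 × 3 = 1131. M₁ = 87, y₁ ≡ 3 (mod 13). M₂ = 39, y₂ ≡ 3 (mod 29). M₃ = 377, y₃ ≡ 2 (mod 3). m = 8×87×3 + 1×39×3 + 0×377×2 ≡ 1074 (mod 1131)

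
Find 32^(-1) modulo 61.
21

Using Extended Euclidean Algorithm:
gcd(32, 61) = 1
Bezout coefficients: 32 × 21 + 61 × -11 = 1
So 32 × 21 ≡ 1 (mod 61)
The inverse is 21 mod 61 = 21
Verification: 32 × 21 = 672 = 11 × 61 + 1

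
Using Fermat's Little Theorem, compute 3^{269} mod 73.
24

By Fermat's Little Theorem, a^(p-1) ≡ 1 (mod p) for prime p and gcd(a, p) = 1
Here p = 73, so 3^72 ≡ 1 (mod 73)
We can reduce the exponent: 269 mod 72 = 53
So 3^269 ≡ 3^53 (mod 73)
Computing: 3^53 mod 73 = 24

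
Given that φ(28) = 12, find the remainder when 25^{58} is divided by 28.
By Euler: 25^{12} ≡ 1 (mod 28) since gcd(25, 28) = 1. 58 = 4×12 + 10. So 25^{58} ≡ 25^{10} ≡ 25 (mod 28)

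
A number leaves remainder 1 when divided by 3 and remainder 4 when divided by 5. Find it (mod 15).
M = 3 × 5 = 15. M₁ = 5, y₁ ≡ 2 (mod 3). M₂ = 3, y₂ ≡ 2 (mod 5). y = 1×5×2 + 4×3×2 ≡ 4 (mod 15)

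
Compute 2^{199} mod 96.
32

Using successive squaring:
Binary expansion of 199: 11000111
Powers of 2 mod 96 (each is the square of the previous):
  2^1 ≡ 2 (mod 96)
  2^2 ≡ 2² = 4 ≡ 4 (mod 96)
  2^4 ≡ 4² = 16 ≡ 16 (mod 96)
  2^8 ≡ 16² = 256 ≡ 64 (mod 96)
  2^16 ≡ 64² = 4096 ≡ 64 (mod 96)
  2^32 ≡ 64² = 4096 ≡ 64 (mod 96)
  2^64 ≡ 64² = 4096 ≡ 64 (mod 96)
  2^128 ≡ 64² = 4096 ≡ 64 (mod 96)
199 = 128 + 64 + 4 + 2 + 1, so 2^199 = 2^128 × 2^64 × 2^4 × 2^2 × 2^1 ≡ 64 × 64 × 16 × 4 × 2 (mod 96)
Multiplying step by step:
  64 × 64 = 4096 ≡ 64 (mod 96)
  64 × 16 = 1024 ≡ 64 (mod 96)
  64 × 4 = 256 ≡ 64 (mod 96)
  64 × 2 = 128 ≡ 32 (mod 96)
Result: 2^199 ≡ 32 (mod 96)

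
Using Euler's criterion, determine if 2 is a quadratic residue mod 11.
By Euler's criterion: 2^{5} ≡ 10 (mod 11). Since this equals -1 (≡ 10), 2 is not a QR.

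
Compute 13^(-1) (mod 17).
13^(-1) ≡ 4 (mod 17). Verification: 13 × 4 = 52 ≡ 1 (mod 17)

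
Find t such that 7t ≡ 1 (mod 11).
8

Since gcd(7, 11) = 1 divides 1, a solution exists.
Multiply both sides by the inverse of 7 mod 11:
  7^(-1) mod 11 = 8
  x ≡ 8 × 1 ≡ 8 ≡ 8 (mod 11)
Verification: 7 × 8 = 56 = 5 × 11 + 1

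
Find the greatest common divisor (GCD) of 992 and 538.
2

Using the Euclidean algorithm:
992 = 1 × 538 + 454
538 = 1 × 454 + 84
454 = 5 × 84 + 34
84 = 2 × 34 + 16
34 = 2 × 16 + 2
16 = 8 × 2 + 0

GCD(992, 538) = 2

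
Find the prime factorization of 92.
2^2 × 23

Divide by primes starting from smallest:
92 ÷ 2 = 46
46 ÷ 2 = 23
23 ÷ 23 = 1

92 = 2^2 × 23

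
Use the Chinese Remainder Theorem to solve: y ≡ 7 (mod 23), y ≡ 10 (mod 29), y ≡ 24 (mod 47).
23007

Using the Chinese Remainder Theorem:
M = product of moduli = 31349
For equation 1: M_1 = 1363, 1363 ≡ 6 (mod 23), inverse of 1363 mod 23 is 4 (check: 6 × 4 = 24 ≡ 1 (mod 23))
For equation 2: M_2 = 1081, 1081 ≡ 8 (mod 29), inverse of 1081 mod 29 is 11 (check: 8 × 11 = 88 ≡ 1 (mod 29))
For equation 3: M_3 = 667, 667 ≡ 9 (mod 47), inverse of 667 mod 47 is 21 (check: 9 × 21 = 189 ≡ 1 (mod 47))
Combine: y ≡ Σ r_i×M_i×(M_i⁻¹ mod m_i) = 7×1363×4 + 10×1081×11 + 24×667×21 = 38164 + 118910 + 336168 = 493242
493242 mod 31349 = 23007
y ≡ 23007 (mod 31349)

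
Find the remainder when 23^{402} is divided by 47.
By Fermat: 23^{46} ≡ 1 (mod 47). 402 = 8×46 + 34. So 23^{402} ≡ 23^{34} ≡ 7 (mod 47)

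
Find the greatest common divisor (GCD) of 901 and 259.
1

Using the Euclidean algorithm:
901 = 3 × 259 + 124
259 = 2 × 124 + 11
124 = 11 × 11 + 3
11 = 3 × 3 + 2
3 = 1 × 2 + 1
2 = 2 × 1 + 0

GCD(901, 259) = 1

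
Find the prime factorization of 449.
449

Divide by primes starting from smallest:
449 ÷ 449 = 1

449 = 449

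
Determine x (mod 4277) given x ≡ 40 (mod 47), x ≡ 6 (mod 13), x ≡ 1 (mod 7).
2437

Using the Chinese Remainder Theorem:
M = product of moduli = 4277
For equation 1: M_1 = 91, 91 ≡ 44 (mod 47), inverse of 91 mod 47 is 31 (check: 44 × 31 = 1364 ≡ 1 (mod 47))
For equation 2: M_2 = 329, 329 ≡ 4 (mod 13), inverse of 329 mod 13 is 10 (check: 4 × 10 = 40 ≡ 1 (mod 13))
For equation 3: M_3 = 611, 611 ≡ 2 (mod 7), inverse of 611 mod 7 is 4 (check: 2 × 4 = 8 ≡ 1 (mod 7))
Combine: x ≡ Σ r_i×M_i×(M_i⁻¹ mod m_i) = 40×91×31 + 6×329×10 + 1×611×4 = 112840 + 19740 + 2444 = 135024
135024 mod 4277 = 2437
x ≡ 2437 (mod 4277)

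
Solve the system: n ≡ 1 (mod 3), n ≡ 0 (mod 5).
M = 3 × 5 = 15. M₁ = 5, y₁ ≡ 2 (mod 3). M₂ = 3, y₂ ≡ 2 (mod 5). n = 1×5×2 + 0×3×2 ≡ 10 (mod 15)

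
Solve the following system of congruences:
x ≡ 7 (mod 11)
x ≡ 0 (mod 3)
18

Using the Chinese Remainder Theorem:
M = product of moduli = 33
For equation 1: M_1 = 3, 3 ≡ 3 (mod 11), inverse of 3 mod 11 is 4 (check: 3 × 4 = 12 ≡ 1 (mod 11))
For equation 2: M_2 = 11, 11 ≡ 2 (mod 3), inverse of 11 mod 3 is 2 (check: 2 × 2 = 4 ≡ 1 (mod 3))
Combine: x ≡ Σ r_i×M_i×(M_i⁻¹ mod m_i) = 7×3×4 + 0×11×2 = 84 + 0 = 84
84 mod 33 = 18
x ≡ 18 (mod 33)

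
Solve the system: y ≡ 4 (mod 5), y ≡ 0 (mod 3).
M = 5 × 3 = 15. M₁ = 3, y₁ ≡ 2 (mod 5). M₂ = 5, y₂ ≡ 2 (mod 3). y = 4×3×2 + 0×5×2 ≡ 9 (mod 15)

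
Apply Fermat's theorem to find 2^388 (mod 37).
By Fermat: 2^{36} ≡ 1 (mod 37). 388 ≡ 28 (mod 36). So 2^{388} ≡ 2^{28} ≡ 12 (mod 37)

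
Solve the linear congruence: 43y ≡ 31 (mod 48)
13

Since gcd(43, 48) = 1 divides 31, a solution exists.
Multiply both sides by the inverse of 43 mod 48:
  43^(-1) mod 48 = 19
  x ≡ 19 × 31 ≡ 589 ≡ 13 (mod 48)
Verification: 43 × 13 = 559 = 11 × 48 + 31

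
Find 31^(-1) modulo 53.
12

Using Extended Euclidean Algorithm:
gcd(31, 53) = 1
Bezout coefficients: 31 × 12 + 53 × -7 = 1
So 31 × 12 ≡ 1 (mod 53)
The inverse is 12 mod 53 = 12
Verification: 31 × 12 = 372 = 7 × 53 + 1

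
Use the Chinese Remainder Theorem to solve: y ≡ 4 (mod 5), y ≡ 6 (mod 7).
34

Using the Chinese Remainder Theorem:
M = product of moduli = 35
For equation 1: M_1 = 7, 7 ≡ 2 (mod 5), inverse of 7 mod 5 is 3 (check: 2 × 3 = 6 ≡ 1 (mod 5))
For equation 2: M_2 = 5, 5 ≡ 5 (mod 7), inverse of 5 mod 7 is 3 (check: 5 × 3 = 15 ≡ 1 (mod 7))
Combine: y ≡ Σ r_i×M_i×(M_i⁻¹ mod m_i) = 4×7×3 + 6×5×3 = 84 + 90 = 174
174 mod 35 = 34
y ≡ 34 (mod 35)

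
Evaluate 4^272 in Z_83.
Using Fermat: 4^{82} ≡ 1 (mod 83). 272 ≡ 26 (mod 82). So 4^{272} ≡ 4^{26} ≡ 27 (mod 83)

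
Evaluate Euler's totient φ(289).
272

Prime factorization: 289 = 17^2
Using the formula φ(n) = n × Π(1 - 1/p) for each prime factor p:
φ(289) = 289 × (1 - 1/17)
φ(289) = 272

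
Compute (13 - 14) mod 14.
13

(13 - 14) = -1
-1 mod 14 = 13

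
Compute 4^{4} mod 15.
1

Using successive squaring:
Binary expansion of 4: 100
Powers of 4 mod 15 (each is the square of the previous):
  4^1 ≡ 4 (mod 15)
  4^2 ≡ 4² = 16 ≡ 1 (mod 15)
  4^4 ≡ 1² = 1 ≡ 1 (mod 15)
4 is a power of 2, so 4^4 is the last square: ≡ 1 (mod 15)
Result: 4^4 ≡ 1 (mod 15)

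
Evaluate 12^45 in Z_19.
Using Fermat: 12^{18} ≡ 1 (mod 19). 45 ≡ 9 (mod 18). So 12^{45} ≡ 12^{9} ≡ 18 (mod 19)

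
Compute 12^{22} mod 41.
20

Using successive squaring:
Binary expansion of 22: 10110
Powers of 12 mod 41 (each is the square of the previous):
  12^1 ≡ 12 (mod 41)
  12^2 ≡ 12² = 144 ≡ 21 (mod 41)
  12^4 ≡ 21² = 441 ≡ 31 (mod 41)
  12^8 ≡ 31² = 961 ≡ 18 (mod 41)
  12^16 ≡ 18² = 324 ≡ 37 (mod 41)
22 = 16 + 4 + 2, so 12^22 = 12^16 × 12^4 × 12^2 ≡ 37 × 31 × 21 (mod 41)
Multiplying step by step:
  37 × 31 = 1147 ≡ 40 (mod 41)
  40 × 21 = 840 ≡ 20 (mod 41)
Result: 12^22 ≡ 20 (mod 41)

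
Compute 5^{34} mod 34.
25

Using successive squaring:
Binary expansion of 34: 100010
Powers of 5 mod 34 (each is the square of the previous):
  5^1 ≡ 5 (mod 34)
  5^2 ≡ 5² = 25 ≡ 25 (mod 34)
  5^4 ≡ 25² = 625 ≡ 13 (mod 34)
  5^8 ≡ 13² = 169 ≡ 33 (mod 34)
  5^16 ≡ 33² = 1089 ≡ 1 (mod 34)
  5^32 ≡ 1² = 1 ≡ 1 (mod 34)
34 = 32 + 2, so 5^34 = 5^32 × 5^2 ≡ 1 × 25 (mod 34)
Multiplying step by step:
  1 × 25 = 25 ≡ 25 (mod 34)
Result: 5^34 ≡ 25 (mod 34)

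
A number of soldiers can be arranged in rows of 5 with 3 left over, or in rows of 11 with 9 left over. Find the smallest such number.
M = 5 × 11 = 55. M₁ = 11, y₁ ≡ 1 (mod 5). M₂ = 5, y₂ ≡ 9 (mod 11). k = 3×11×1 + 9×5×9 ≡ 53 (mod 55). The smallest positive such number is 53.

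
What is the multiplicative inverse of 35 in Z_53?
35^(-1) ≡ 50 (mod 53). Verification: 35 × 50 = 1750 ≡ 1 (mod 53)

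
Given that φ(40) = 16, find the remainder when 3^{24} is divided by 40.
By Euler: 3^{16} ≡ 1 (mod 40) since gcd(3, 40) = 1. 24 = 1×16 + 8. So 3^{24} ≡ 3^{8} ≡ 1 (mod 40)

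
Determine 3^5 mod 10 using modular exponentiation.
5 = 4 + 1 (binary 101). Repeated squaring mod 10: 3^1 ≡ 3; 3^2 ≡ 3² = 9 ≡ 9; 3^4 ≡ 9² = 81 ≡ 1. Multiply: 3^5 = 3^4 × 3^1 ≡ 1 × 3 (mod 10): 1 × 3 = 3 ≡ 3. So 3^5 ≡ 3 (mod 10).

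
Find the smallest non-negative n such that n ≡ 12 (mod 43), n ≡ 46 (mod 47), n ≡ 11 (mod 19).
657

Using the Chinese Remainder Theorem:
M = product of moduli = 38399
For equation 1: M_1 = 893, 893 ≡ 33 (mod 43), inverse of 893 mod 43 is 30 (check: 33 × 30 = 990 ≡ 1 (mod 43))
For equation 2: M_2 = 817, 817 ≡ 18 (mod 47), inverse of 817 mod 47 is 34 (check: 18 × 34 = 612 ≡ 1 (mod 47))
For equation 3: M_3 = 2021, 2021 ≡ 7 (mod 19), inverse of 2021 mod 19 is 11 (check: 7 × 11 = 77 ≡ 1 (mod 19))
Combine: n ≡ Σ r_i×M_i×(M_i⁻¹ mod m_i) = 12×893×30 + 46×817×34 + 11×2021×11 = 321480 + 1277788 + 244541 = 1843809
1843809 mod 38399 = 657
n ≡ 657 (mod 38399)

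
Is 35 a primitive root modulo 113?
No

To verify, check if 35^(112/q) ≢ 1 (mod 113) for each prime divisor q of 112
Divisors of 112 = 112: [1, 2, 4, 7, 8, 14, 16, 28, 56, 112]
  35^(112/2) = 35^56 ≡ 112 (mod 113)
  35^(112/7) = 35^16 ≡ 1 (mod 113)
Conclusion: 35 is not a primitive root modulo 113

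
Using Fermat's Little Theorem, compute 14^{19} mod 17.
7

By Fermat's Little Theorem, a^(p-1) ≡ 1 (mod p) for prime p and gcd(a, p) = 1
Here p = 17, so 14^16 ≡ 1 (mod 17)
We can reduce the exponent: 19 mod 16 = 3
So 14^19 ≡ 14^3 (mod 17)
Computing: 14^3 mod 17 = 7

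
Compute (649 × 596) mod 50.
4

(649 × 596) = 386804
386804 mod 50 = 4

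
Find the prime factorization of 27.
3^3

Divide by primes starting from smallest:
27 ÷ 3 = 9
9 ÷ 3 = 3
3 ÷ 3 = 1

27 = 3^3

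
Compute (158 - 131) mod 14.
13

(158 - 131) = 27
27 mod 14 = 13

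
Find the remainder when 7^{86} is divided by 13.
By Fermat: 7^{12} ≡ 1 (mod 13). 86 = 7×12 + 2. So 7^{86} ≡ 7^{2} ≡ 10 (mod 13)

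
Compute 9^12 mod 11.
Using Fermat: 9^{10} ≡ 1 (mod 11). 12 ≡ 2 (mod 10). So 9^{12} ≡ 9^{2} ≡ 4 (mod 11)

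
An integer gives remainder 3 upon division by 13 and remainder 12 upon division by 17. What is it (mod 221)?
M = 13 × 17 = 221. M₁ = 17, y₁ ≡ 10 (mod 13). M₂ = 13, y₂ ≡ 4 (mod 17). n = 3×17×10 + 12×13×4 ≡ 29 (mod 221). The smallest positive such number is 29.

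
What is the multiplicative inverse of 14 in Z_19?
15

Using Extended Euclidean Algorithm:
gcd(14, 19) = 1
Bezout coefficients: 14 × -4 + 19 × 3 = 1
So 14 × -4 ≡ 1 (mod 19)
The inverse is -4 mod 19 = 15
Verification: 14 × 15 = 210 = 11 × 19 + 1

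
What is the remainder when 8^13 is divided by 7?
Using Fermat: 8^{6} ≡ 1 (mod 7). 13 ≡ 1 (mod 6). So 8^{13} ≡ 8^{1} ≡ 1 (mod 7)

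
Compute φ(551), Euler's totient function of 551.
504

Prime factorization: 551 = 19 × 29
Using the formula φ(n) = n × Π(1 - 1/p) for each prime factor p:
φ(551) = 551 × (1 - 1/19) × (1 - 1/29)
φ(551) = 504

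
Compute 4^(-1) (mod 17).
4^(-1) ≡ 13 (mod 17). Verification: 4 × 13 = 52 ≡ 1 (mod 17)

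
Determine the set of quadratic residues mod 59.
QRs mod 59: {1, 3, 4, 5, 7, 9, 12, 15, 16, 17, 19, 20, 21, 22, 25, 26, 27, 28, 29, 35, 36, 41, 45, 46, 48, 49, 51, 53, 57}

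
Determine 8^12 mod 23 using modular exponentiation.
Using repeated squaring. 12 = 8 + 4 (binary 1100). Repeated squaring mod 23: 8^1 ≡ 8; 8^2 ≡ 8² = 64 ≡ 18; 8^4 ≡ 18² = 324 ≡ 2; 8^8 ≡ 2² = 4 ≡ 4. Multiply: 8^12 = 8^8 × 8^4 ≡ 4 × 2 (mod 23): 4 × 2 = 8 ≡ 8. So 8^12 ≡ 8 (mod 23).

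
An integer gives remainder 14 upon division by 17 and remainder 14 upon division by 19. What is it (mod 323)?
M = 17 × 19 = 323. M₁ = 19, y₁ ≡ 9 (mod 17). M₂ = 17, y₂ ≡ 9 (mod 19). z = 14×19×9 + 14×17×9 ≡ 14 (mod 323). The smallest positive such number is 14.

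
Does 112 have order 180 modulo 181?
p - 1 = 180 has prime divisors 2, 3, 5. Check 112^(180/q) mod 181 for each: 112^(180/2) = 112^90 ≡ 180, 112^(180/3) = 112^60 ≡ 48, 112^(180/5) = 112^36 ≡ 135 (mod 181). None of these is 1, so 112 has order 180 = φ(181), so it is a primitive root mod 181.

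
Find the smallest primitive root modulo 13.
2

A primitive root g modulo p has order p-1 = 12
Prime divisors of 12: [2, 3]
g is a primitive root iff g^(12/q) ≢ 1 (mod 13) for each prime divisor q
Testing small values:
  g = 2: 2^6 ≡ 12, 2^4 ≡ 3 (mod 13) → none is 1, primitive root!
The smallest primitive root is 2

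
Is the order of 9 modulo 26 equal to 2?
No, the actual order is 3, not 2.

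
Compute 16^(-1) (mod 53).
10

Using Extended Euclidean Algorithm:
gcd(16, 53) = 1
Bezout coefficients: 16 × 10 + 53 × -3 = 1
So 16 × 10 ≡ 1 (mod 53)
The inverse is 10 mod 53 = 10
Verification: 16 × 10 = 160 = 3 × 53 + 1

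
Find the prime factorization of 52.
2^2 × 13

Divide by primes starting from smallest:
52 ÷ 2 = 26
26 ÷ 2 = 13
13 ÷ 13 = 1

52 = 2^2 × 13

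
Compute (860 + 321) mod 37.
34

(860 + 321) = 1181
1181 mod 37 = 34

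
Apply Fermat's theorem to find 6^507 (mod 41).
By Fermat: 6^{40} ≡ 1 (mod 41). 507 ≡ 27 (mod 40). So 6^{507} ≡ 6^{27} ≡ 12 (mod 41)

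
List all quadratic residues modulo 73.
QRs mod 73: {1, 2, 3, 4, 6, 8, 9, 12, 16, 18, 19, 23, 24, 25, 27, 32, 35, 36, 37, 38, 41, 46, 48, 49, 50, 54, 55, 57, 61, 64, 65, 67, 69, 70, 71, 72}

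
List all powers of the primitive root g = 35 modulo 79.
g^1, g^2, ..., g^{78} mod 79: {35, 40, 57, 20, 68, 10, 34, 5, 17, 42, 48, 21, 24, 50, 12, 25, 6, 52, 3, 26, 41, 13, 60, 46, 30, 23, 15, 51, 47, 65, 63, 72, 71, 36, 75, 18, 77, 9, 78, 44, 39, 22, 59, 11, 69, 45, 74, 62, 37, 31, 58, 55, 29, 67, 54, 73, 27, 76, 53, 38, 66, 19, 33, 49, 56, 64, 28, 32, 14, 16, 7, 8, 43, 4, 61, 2, 70, 1}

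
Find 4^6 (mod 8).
6 = 4 + 2 (binary 110). Repeated squaring mod 8: 4^1 ≡ 4; 4^2 ≡ 4² = 16 ≡ 0; 4^4 ≡ 0² = 0 ≡ 0. Multiply: 4^6 = 4^4 × 4^2 ≡ 0 × 0 (mod 8): 0 × 0 = 0 ≡ 0. So 4^6 ≡ 0 (mod 8).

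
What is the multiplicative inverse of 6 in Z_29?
6^(-1) ≡ 5 (mod 29). Verification: 6 × 5 = 30 ≡ 1 (mod 29)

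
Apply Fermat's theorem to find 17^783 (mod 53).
By Fermat: 17^{52} ≡ 1 (mod 53). 783 ≡ 3 (mod 52). So 17^{783} ≡ 17^{3} ≡ 37 (mod 53)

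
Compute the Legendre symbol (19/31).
(19/31) = 19^{15} mod 31 = 1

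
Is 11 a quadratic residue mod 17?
By Euler's criterion: 11^{8} ≡ 16 (mod 17). Since this equals -1 (≡ 16), 11 is not a QR.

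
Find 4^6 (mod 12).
6 = 4 + 2 (binary 110). Repeated squaring mod 12: 4^1 ≡ 4; 4^2 ≡ 4² = 16 ≡ 4; 4^4 ≡ 4² = 16 ≡ 4. Multiply: 4^6 = 4^4 × 4^2 ≡ 4 × 4 (mod 12): 4 × 4 = 16 ≡ 4. So 4^6 ≡ 4 (mod 12).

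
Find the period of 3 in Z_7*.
Powers of 3 mod 7: 3^1≡3, 3^2≡2, 3^3≡6, 3^4≡4, 3^5≡5, 3^6≡1. Order = 6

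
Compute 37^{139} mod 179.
62

Using successive squaring:
Binary expansion of 139: 10001011
Powers of 37 mod 179 (each is the square of the previous):
  37^1 ≡ 37 (mod 179)
  37^2 ≡ 37² = 1369 ≡ 116 (mod 179)
  37^4 ≡ 116² = 13456 ≡ 31 (mod 179)
  37^8 ≡ 31² = 961 ≡ 66 (mod 179)
  37^16 ≡ 66² = 4356 ≡ 60 (mod 179)
  37^32 ≡ 60² = 3600 ≡ 20 (mod 179)
  37^64 ≡ 20² = 400 ≡ 42 (mod 179)
  37^128 ≡ 42² = 1764 ≡ 153 (mod 179)
139 = 128 + 8 + 2 + 1, so 37^139 = 37^128 × 37^8 × 37^2 × 37^1 ≡ 153 × 66 × 116 × 37 (mod 179)
Multiplying step by step:
  153 × 66 = 10098 ≡ 74 (mod 179)
  74 × 116 = 8584 ≡ 171 (mod 179)
  171 × 37 = 6327 ≡ 62 (mod 179)
Result: 37^139 ≡ 62 (mod 179)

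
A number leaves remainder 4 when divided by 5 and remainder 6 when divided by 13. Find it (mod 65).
M = 5 × 13 = 65. M₁ = 13, y₁ ≡ 2 (mod 5). M₂ = 5, y₂ ≡ 8 (mod 13). n = 4×13×2 + 6×5×8 ≡ 19 (mod 65)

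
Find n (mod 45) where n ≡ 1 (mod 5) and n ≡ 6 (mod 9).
M = 5 × 9 = 45. M₁ = 9, y₁ ≡ 4 (mod 5). M₂ = 5, y₂ ≡ 2 (mod 9). n = 1×9×4 + 6×5×2 ≡ 6 (mod 45)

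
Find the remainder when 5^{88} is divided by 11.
By Fermat: 5^{10} ≡ 1 (mod 11). 88 = 8×10 + 8. So 5^{88} ≡ 5^{8} ≡ 4 (mod 11)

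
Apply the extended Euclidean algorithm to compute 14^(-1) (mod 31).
Extended GCD: 14(-11) + 31(5) = 1. So 14^(-1) ≡ 20 ≡ 20 (mod 31). Verify: 14 × 20 = 280 ≡ 1 (mod 31)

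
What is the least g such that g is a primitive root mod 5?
p - 1 = 4 has prime divisors 2. h is a primitive root mod 5 iff h^(4/q) ≢ 1 (mod 5) for each such q.
h = 2: 2^2 ≡ 4 (mod 5); none is 1, so 2 has order 4 and is a primitive root.
The smallest primitive root mod 5 is g = 2.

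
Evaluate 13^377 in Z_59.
Using Fermat: 13^{58} ≡ 1 (mod 59). 377 ≡ 29 (mod 58). So 13^{377} ≡ 13^{29} ≡ 58 (mod 59)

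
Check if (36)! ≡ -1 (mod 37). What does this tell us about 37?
(36)! mod 37 = 36. Since this equals -1 (mod 37), Wilson confirms 37 is prime.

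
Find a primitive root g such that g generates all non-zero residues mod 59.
p - 1 = 58 has prime divisors 2, 29. h is a primitive root mod 59 iff h^(58/q) ≢ 1 (mod 59) for each such q.
h = 2: 2^29 ≡ 58, 2^2 ≡ 4 (mod 59); none is 1, so 2 has order 58 and is a primitive root.
The smallest primitive root mod 59 is g = 2.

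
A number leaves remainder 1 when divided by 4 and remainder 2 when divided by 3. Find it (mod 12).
M = 4 × 3 = 12. M₁ = 3, y₁ ≡ 3 (mod 4). M₂ = 4, y₂ ≡ 1 (mod 3). r = 1×3×3 + 2×4×1 ≡ 5 (mod 12)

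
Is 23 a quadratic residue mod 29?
By Euler's criterion: 23^{14} ≡ 1 (mod 29). Since this equals 1, 23 is a QR.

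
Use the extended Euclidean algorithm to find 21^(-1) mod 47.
Extended GCD: 21(9) + 47(-4) = 1. So 21^(-1) ≡ 9 ≡ 9 (mod 47). Verify: 21 × 9 = 189 ≡ 1 (mod 47)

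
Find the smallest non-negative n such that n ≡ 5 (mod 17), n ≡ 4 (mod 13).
56

Using the Chinese Remainder Theorem:
M = product of moduli = 221
For equation 1: M_1 = 13, 13 ≡ 13 (mod 17), inverse of 13 mod 17 is 4 (check: 13 × 4 = 52 ≡ 1 (mod 17))
For equation 2: M_2 = 17, 17 ≡ 4 (mod 13), inverse of 17 mod 13 is 10 (check: 4 × 10 = 40 ≡ 1 (mod 13))
Combine: n ≡ Σ r_i×M_i×(M_i⁻¹ mod m_i) = 5×13×4 + 4×17×10 = 260 + 680 = 940
940 mod 221 = 56
n ≡ 56 (mod 221)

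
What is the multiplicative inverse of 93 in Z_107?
84

Using Extended Euclidean Algorithm:
gcd(93, 107) = 1
Bezout coefficients: 93 × -23 + 107 × 20 = 1
So 93 × -23 ≡ 1 (mod 107)
The inverse is -23 mod 107 = 84
Verification: 93 × 84 = 7812 = 73 × 107 + 1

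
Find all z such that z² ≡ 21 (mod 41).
The square roots of 21 mod 41 are 12 and 29. Verify: 12² = 144 ≡ 21 (mod 41)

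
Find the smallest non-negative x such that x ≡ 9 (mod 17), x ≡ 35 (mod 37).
553

Using the Chinese Remainder Theorem:
M = product of moduli = 629
For equation 1: M_1 = 37, 37 ≡ 3 (mod 17), inverse of 37 mod 17 is 6 (check: 3 × 6 = 18 ≡ 1 (mod 17))
For equation 2: M_2 = 17, 17 ≡ 17 (mod 37), inverse of 17 mod 37 is 24 (check: 17 × 24 = 408 ≡ 1 (mod 37))
Combine: x ≡ Σ r_i×M_i×(M_i⁻¹ mod m_i) = 9×37×6 + 35×17×24 = 1998 + 14280 = 16278
16278 mod 629 = 553
x ≡ 553 (mod 629)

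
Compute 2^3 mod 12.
3 = 2 + 1 (binary 11). Repeated squaring mod 12: 2^1 ≡ 2; 2^2 ≡ 2² = 4 ≡ 4. Multiply: 2^3 = 2^2 × 2^1 ≡ 4 × 2 (mod 12): 4 × 2 = 8 ≡ 8. So 2^3 ≡ 8 (mod 12).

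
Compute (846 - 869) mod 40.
17

(846 - 869) = -23
-23 mod 40 = 17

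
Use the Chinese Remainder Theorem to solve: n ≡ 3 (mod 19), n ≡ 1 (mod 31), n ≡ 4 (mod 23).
11688

Using the Chinese Remainder Theorem:
M = product of moduli = 13547
For equation 1: M_1 = 713, 713 ≡ 10 (mod 19), inverse of 713 mod 19 is 2 (check: 10 × 2 = 20 ≡ 1 (mod 19))
For equation 2: M_2 = 437, 437 ≡ 3 (mod 31), inverse of 437 mod 31 is 21 (check: 3 × 21 = 63 ≡ 1 (mod 31))
For equation 3: M_3 = 589, 589 ≡ 14 (mod 23), inverse of 589 mod 23 is 5 (check: 14 × 5 = 70 ≡ 1 (mod 23))
Combine: n ≡ Σ r_i×M_i×(M_i⁻¹ mod m_i) = 3×713×2 + 1×437×21 + 4×589×5 = 4278 + 9177 + 11780 = 25235
25235 mod 13547 = 11688
n ≡ 11688 (mod 13547)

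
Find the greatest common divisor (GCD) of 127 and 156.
1

Using the Euclidean algorithm:
127 = 0 × 156 + 127
156 = 1 × 127 + 29
127 = 4 × 29 + 11
29 = 2 × 11 + 7
11 = 1 × 7 + 4
7 = 1 × 4 + 3
4 = 1 × 3 + 1
3 = 3 × 1 + 0

GCD(127, 156) = 1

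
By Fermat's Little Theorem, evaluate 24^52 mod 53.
By Fermat's Little Theorem, 24^{52} ≡ 1 (mod 53) since 53 is prime and gcd(24, 53) = 1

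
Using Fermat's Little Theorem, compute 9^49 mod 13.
By Fermat: 9^{12} ≡ 1 (mod 13). 49 = 4×12 + 1. So 9^{49} ≡ 9^{1} ≡ 9 (mod 13)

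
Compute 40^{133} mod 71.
5

Using successive squaring:
Binary expansion of 133: 10000101
Powers of 40 mod 71 (each is the square of the previous):
  40^1 ≡ 40 (mod 71)
  40^2 ≡ 40² = 1600 ≡ 38 (mod 71)
  40^4 ≡ 38² = 1444 ≡ 24 (mod 71)
  40^8 ≡ 24² = 576 ≡ 8 (mod 71)
  40^16 ≡ 8² = 64 ≡ 64 (mod 71)
  40^32 ≡ 64² = 4096 ≡ 49 (mod 71)
  40^64 ≡ 49² = 2401 ≡ 58 (mod 71)
  40^128 ≡ 58² = 3364 ≡ 27 (mod 71)
133 = 128 + 4 + 1, so 40^133 = 40^128 × 40^4 × 40^1 ≡ 27 × 24 × 40 (mod 71)
Multiplying step by step:
  27 × 24 = 648 ≡ 9 (mod 71)
  9 × 40 = 360 ≡ 5 (mod 71)
Result: 40^133 ≡ 5 (mod 71)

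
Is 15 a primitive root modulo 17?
p - 1 = 16 has prime divisors 2. Check 15^(16/q) mod 17 for each: 15^(16/2) = 15^8 ≡ 1 (mod 17). Since 15^8 ≡ 1 (mod 17), the order of 15 divides 8 (in fact the order is 8) ≠ 16, so it is not a primitive root.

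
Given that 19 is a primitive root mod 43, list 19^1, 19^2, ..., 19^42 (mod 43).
g^1, g^2, ..., g^{42} mod 43: {19, 17, 22, 31, 30, 11, 37, 15, 27, 40, 29, 35, 20, 36, 39, 10, 18, 41, 5, 9, 42, 24, 26, 21, 12, 13, 32, 6, 28, 16, 3, 14, 8, 23, 7, 4, 33, 25, 2, 38, 34, 1}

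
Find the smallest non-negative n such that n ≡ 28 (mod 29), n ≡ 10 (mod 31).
289

Using the Chinese Remainder Theorem:
M = product of moduli = 899
For equation 1: M_1 = 31, 31 ≡ 2 (mod 29), inverse of 31 mod 29 is 15 (check: 2 × 15 = 30 ≡ 1 (mod 29))
For equation 2: M_2 = 29, 29 ≡ 29 (mod 31), inverse of 29 mod 31 is 15 (check: 29 × 15 = 435 ≡ 1 (mod 31))
Combine: n ≡ Σ r_i×M_i×(M_i⁻¹ mod m_i) = 28×31×15 + 10×29×15 = 13020 + 4350 = 17370
17370 mod 899 = 289
n ≡ 289 (mod 899)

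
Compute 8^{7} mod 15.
2

Using successive squaring:
Binary expansion of 7: 111
Powers of 8 mod 15 (each is the square of the previous):
  8^1 ≡ 8 (mod 15)
  8^2 ≡ 8² = 64 ≡ 4 (mod 15)
  8^4 ≡ 4² = 16 ≡ 1 (mod 15)
7 = 4 + 2 + 1, so 8^7 = 8^4 × 8^2 × 8^1 ≡ 1 × 4 × 8 (mod 15)
Multiplying step by step:
  1 × 4 = 4 ≡ 4 (mod 15)
  4 × 8 = 32 ≡ 2 (mod 15)
Result: 8^7 ≡ 2 (mod 15)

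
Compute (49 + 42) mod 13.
0

(49 + 42) = 91
91 mod 13 = 0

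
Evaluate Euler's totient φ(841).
812

Prime factorization: 841 = 29^2
Using the formula φ(n) = n × Π(1 - 1/p) for each prime factor p:
φ(841) = 841 × (1 - 1/29)
φ(841) = 812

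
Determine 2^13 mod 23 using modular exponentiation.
Using repeated squaring. 13 = 8 + 4 + 1 (binary 1101). Repeated squaring mod 23: 2^1 ≡ 2; 2^2 ≡ 2² = 4 ≡ 4; 2^4 ≡ 4² = 16 ≡ 16; 2^8 ≡ 16² = 256 ≡ 3. Multiply: 2^13 = 2^8 × 2^4 × 2^1 ≡ 3 × 16 × 2 (mod 23): 3 × 16 = 48 ≡ 2; 2 × 2 = 4 ≡ 4. So 2^13 ≡ 4 (mod 23).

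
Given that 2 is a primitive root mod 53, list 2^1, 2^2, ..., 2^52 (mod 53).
g^1, g^2, ..., g^{52} mod 53: {2, 4, 8, 16, 32, 11, 22, 44, 35, 17, 34, 15, 30, 7, 14, 28, 3, 6, 12, 24, 48, 43, 33, 13, 26, 52, 51, 49, 45, 37, 21, 42, 31, 9, 18, 36, 19, 38, 23, 46, 39, 25, 50, 47, 41, 29, 5, 10, 20, 40, 27, 1}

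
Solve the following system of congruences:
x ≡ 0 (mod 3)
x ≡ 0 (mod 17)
0

Using the Chinese Remainder Theorem:
M = product of moduli = 51
For equation 1: M_1 = 17, 17 ≡ 2 (mod 3), inverse of 17 mod 3 is 2 (check: 2 × 2 = 4 ≡ 1 (mod 3))
For equation 2: M_2 = 3, 3 ≡ 3 (mod 17), inverse of 3 mod 17 is 6 (check: 3 × 6 = 18 ≡ 1 (mod 17))
Combine: x ≡ Σ r_i×M_i×(M_i⁻¹ mod m_i) = 0×17×2 + 0×3×6 = 0 + 0 = 0
0 mod 51 = 0
x ≡ 0 (mod 51)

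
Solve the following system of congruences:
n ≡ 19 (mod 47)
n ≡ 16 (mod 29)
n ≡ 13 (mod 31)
25681

Using the Chinese Remainder Theorem:
M = product of moduli = 42253
For equation 1: M_1 = 899, 899 ≡ 6 (mod 47), inverse of 899 mod 47 is 8 (check: 6 × 8 = 48 ≡ 1 (mod 47))
For equation 2: M_2 = 1457, 1457 ≡ 7 (mod 29), inverse of 1457 mod 29 is 25 (check: 7 × 25 = 175 ≡ 1 (mod 29))
For equation 3: M_3 = 1363, 1363 ≡ 30 (mod 31), inverse of 1363 mod 31 is 30 (check: 30 × 30 = 900 ≡ 1 (mod 31))
Combine: n ≡ Σ r_i×M_i×(M_i⁻¹ mod m_i) = 19×899×8 + 16×1457×25 + 13×1363×30 = 136648 + 582800 + 531570 = 1251018
1251018 mod 42253 = 25681
n ≡ 25681 (mod 42253)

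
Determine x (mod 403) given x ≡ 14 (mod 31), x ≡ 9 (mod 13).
386

Using the Chinese Remainder Theorem:
M = product of moduli = 403
For equation 1: M_1 = 13, 13 ≡ 13 (mod 31), inverse of 13 mod 31 is 12 (check: 13 × 12 = 156 ≡ 1 (mod 31))
For equation 2: M_2 = 31, 31 ≡ 5 (mod 13), inverse of 31 mod 13 is 8 (check: 5 × 8 = 40 ≡ 1 (mod 13))
Combine: x ≡ Σ r_i×M_i×(M_i⁻¹ mod m_i) = 14×13×12 + 9×31×8 = 2184 + 2232 = 4416
4416 mod 403 = 386
x ≡ 386 (mod 403)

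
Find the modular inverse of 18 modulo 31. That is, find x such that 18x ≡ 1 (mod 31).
19

Using Extended Euclidean Algorithm:
gcd(18, 31) = 1
Bezout coefficients: 18 × -12 + 31 × 7 = 1
So 18 × -12 ≡ 1 (mod 31)
The inverse is -12 mod 31 = 19
Verification: 18 × 19 = 342 = 11 × 31 + 1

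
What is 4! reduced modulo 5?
By Wilson's theorem, (4)! ≡ -1 ≡ 4 (mod 5)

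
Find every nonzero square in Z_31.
QRs mod 31: {1, 2, 4, 5, 7, 8, 9, 10, 14, 16, 18, 19, 20, 25, 28}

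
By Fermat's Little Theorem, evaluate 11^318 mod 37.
By Fermat: 11^{36} ≡ 1 (mod 37). 318 = 8×36 + 30. So 11^{318} ≡ 11^{30} ≡ 1 (mod 37)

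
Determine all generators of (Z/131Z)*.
Primitive roots mod 131: {2, 6, 8, 10, 14, 17, 22, 23, 26, 29, 30, 31, 37, 40, 50, 54, 56, 57, 66, 67, 72, 76, 82, 83, 85, 87, 88, 90, 93, 95, 96, 97, 98, 103, 104, 106, 110, 111, 115, 116, 118, 119, 120, 122, 124, 126, 127, 128}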